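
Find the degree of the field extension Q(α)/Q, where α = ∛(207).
[Q(α):Q] = 3

The minimal polynomial of α is x^3 - 207, irreducible over Q since 207 is not a perfect cube (so x^3 - 207 has no rational root). Hence [Q(α):Q] = deg(m_α) = 3.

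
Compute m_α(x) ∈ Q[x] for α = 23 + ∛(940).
m_α(x) = x^3 - 69x^2 + 1587x - 13107

Set β = α - 23 = ∛(940), so β^3 = 940. Then (α - 23)^3 - 940 = 0, i.e. α is a root of g(x) = (x - 23)^3 - 940 = x^3 - 69x^2 + 1587x - 13107. Since g(x) = h(x - 23) where h(x) = x^3 - 940, and h is irreducible over Q (because 940 is not a perfect cube, so h has no rational root, and a monic cubic with no rational root is irreducible), g is also irreducible (irreducibility is preserved under the substitution x → x - 23). Hence m_α(x) = x^3 - 69x^2 + 1587x - 13107.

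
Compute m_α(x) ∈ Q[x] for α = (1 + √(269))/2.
m_α(x) = x^2 - x - 67

From 2α - 1 = √(269), squaring gives (2α - 1)^2 = 269, i.e. 4α^2 - 4α + 1 = 269, so α^2 - α + (1 - 269)/4 = 0. Since 269 ≡ 1 (mod 4), (1 - 269)/4 = -67 ∈ Z. The polynomial x^2 - x - 67 has discriminant 1 - 4·(-67) = 269, which is not a perfect square in Q (d = 269 is squarefree and ≠ 1), so x^2 - x - 67 is irreducible over Q. It is the minimal polynomial of α.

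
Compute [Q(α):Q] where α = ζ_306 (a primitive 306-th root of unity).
[Q(α):Q] = 96

The minimal polynomial of ζ_306 over Q is the 306-th cyclotomic polynomial Φ_306(x), which is irreducible over Q and has degree φ(306) = 96. Hence [Q(α):Q] = φ(306) = 96.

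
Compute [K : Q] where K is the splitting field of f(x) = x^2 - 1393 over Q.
[K : Q] = 2

f(x) = x^2 - 1393 factors as (x - √1393)(x + √1393). The splitting field is K = Q(√1393). Since 1393 is squarefree and > 1, it is not a perfect square, so x^2 - 1393 is irreducible over Q and [Q(√1393) : Q] = 2. Hence [K : Q] = 2.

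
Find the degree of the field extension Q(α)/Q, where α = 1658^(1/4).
[Q(α):Q] = 4

α is a root of x^4 - 1658. By Eisenstein's criterion at the prime p = 2 (which divides the constant term 1658 but p^2 = 4 does not, since 1658 is squarefree), x^4 - 1658 is irreducible over Q. Hence [Q(α):Q] = 4.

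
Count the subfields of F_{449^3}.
F_{449^3} has 2 subfields

The subfields of F_{p^n} are exactly the fields F_{p^d} for d | n (each is the fixed field of the unique index-d subgroup of Gal(F_{p^n}/F_p) ≅ Z/nZ). The divisors of n = 3 are {1, 3}, giving 2 subfields: F_{449^1}, F_{449^3}.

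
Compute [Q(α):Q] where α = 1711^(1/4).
[Q(α):Q] = 4

α is a root of x^4 - 1711. By Eisenstein's criterion at the prime p = 29 (which divides the constant term 1711 but p^2 = 841 does not, since 1711 is squarefree), x^4 - 1711 is irreducible over Q. Hence [Q(α):Q] = 4.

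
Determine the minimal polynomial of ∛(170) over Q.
m_α(x) = x^3 - 170

α satisfies α^3 = 170, so x^3 - 170 annihilates α. By the rational root test, a rational root p/q (in lowest terms) of x^3 - 170 would satisfy p^3 = 170 q^3, forcing q = 1 and p^3 = 170; but 170 is not a perfect cube, contradiction. A monic cubic over Q with no rational root is irreducible (any nontrivial factorization would include a linear factor). Hence x^3 - 170 is the minimal polynomial of α, and in particular [Q(α):Q] = 3.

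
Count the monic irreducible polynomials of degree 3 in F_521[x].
There are 47140080 monic irreducible polynomials of degree 3 over F_521

Each element of F_{521^3} that lies in no proper subfield is a root of exactly one monic irreducible of degree 3 over F_521, and each such polynomial has 3 distinct roots in F_{521^3}. By Möbius inversion the count is N_521(3) = (1/3) Σ_{d|3} μ(3/d) · 521^d = (1/3)(μ(3)·521^1 + μ(1)·521^3) = 141420240/3 = 47140080.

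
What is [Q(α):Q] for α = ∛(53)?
[Q(α):Q] = 3

The minimal polynomial of α is x^3 - 53, irreducible over Q since 53 is not a perfect cube (so x^3 - 53 has no rational root). Hence [Q(α):Q] = deg(m_α) = 3.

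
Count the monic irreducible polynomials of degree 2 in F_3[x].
There are 3 monic irreducible polynomials of degree 2 over F_3

Each element of F_{3^2} that lies in no proper subfield is a root of exactly one monic irreducible of degree 2 over F_3, and each such polynomial has 2 distinct roots in F_{3^2}. By Möbius inversion the count is N_3(2) = (1/2) Σ_{d|2} μ(2/d) · 3^d = (1/2)(μ(2)·3^1 + μ(1)·3^2) = 6/2 = 3.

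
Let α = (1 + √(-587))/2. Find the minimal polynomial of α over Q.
m_α(x) = x^2 - x + 147

From 2α - 1 = √(-587), squaring gives (2α - 1)^2 = -587, i.e. 4α^2 - 4α + 1 = -587, so α^2 - α + (1 + 587)/4 = 0. Since -587 ≡ 1 (mod 4), (1 + 587)/4 = 147 ∈ Z. The polynomial x^2 - x + 147 has discriminant 1 - 4·(147) = -587, which is not a perfect square in Q (d = -587 is squarefree and ≠ 1), so x^2 - x + 147 is irreducible over Q. It is the minimal polynomial of α.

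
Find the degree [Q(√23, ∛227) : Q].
[Q(√23, ∛227) : Q] = 6

Let L = Q(√23, ∛227). Since Q(√23) ⊂ L and [Q(√23):Q] = 2, the tower law gives 2 | [L:Q]. Likewise Q(∛227) ⊂ L with [Q(∛227):Q] = 3 (because 227 is not a perfect cube), so 3 | [L:Q]. As gcd(2,3) = 1, [L:Q] is divisible by 6. Conversely L is generated over Q by √23 and ∛227, so [L:Q] ≤ 2·3 = 6. Therefore [Q(√23, ∛227) : Q] = 6.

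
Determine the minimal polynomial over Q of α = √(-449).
m_α(x) = x^2 + 449

α satisfies α^2 + 449 = 0, so x^2 + 449 annihilates α. Since d = -449 is squarefree and ≠ 1, it is not a perfect square in Q, so x^2 + 449 has no rational root and is therefore irreducible over Q (a degree-2 polynomial over a field is irreducible iff it has no root). Hence m_α(x) = x^2 + 449.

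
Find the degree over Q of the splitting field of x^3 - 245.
[K : Q] = 6

The roots of x^3 - 245 are ∛245, ω∛245, ω^2∛245 where ω = e^(2πi/3) is a primitive cube root of unity, so K = Q(∛245, ω). Now [Q(∛245):Q] = 3 (since 245 is not a perfect cube, x^3 - 245 is irreducible) and [Q(ω):Q] = 2. Both 2 and 3 divide [K:Q], and [K:Q] ≤ 3·2 = 6, so [K:Q] = 6. (Equivalently: Q(∛245) ⊂ R but ω ∉ R, so [K : Q(∛245)] = 2.)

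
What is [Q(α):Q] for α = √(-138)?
[Q(α):Q] = 2

[Q(α):Q] equals the degree of the minimal polynomial of α. Here α^2 = -138 and x^2 + 138 is irreducible (d = -138 is squarefree, ≠ 1, hence not a square), so deg(m_α) = 2. Thus [Q(α):Q] = 2.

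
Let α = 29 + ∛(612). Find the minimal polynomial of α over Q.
m_α(x) = x^3 - 87x^2 + 2523x - 25001

Set β = α - 29 = ∛(612), so β^3 = 612. Then (α - 29)^3 - 612 = 0, i.e. α is a root of g(x) = (x - 29)^3 - 612 = x^3 - 87x^2 + 2523x - 25001. Since g(x) = h(x - 29) where h(x) = x^3 - 612, and h is irreducible over Q (because 612 is not a perfect cube, so h has no rational root, and a monic cubic with no rational root is irreducible), g is also irreducible (irreducibility is preserved under the substitution x → x - 29). Hence m_α(x) = x^3 - 87x^2 + 2523x - 25001.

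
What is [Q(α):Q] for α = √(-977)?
[Q(α):Q] = 2

[Q(α):Q] equals the degree of the minimal polynomial of α. Here α^2 = -977 and x^2 + 977 is irreducible (d = -977 is squarefree, ≠ 1, hence not a square), so deg(m_α) = 2. Thus [Q(α):Q] = 2.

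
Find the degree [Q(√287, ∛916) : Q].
[Q(√287, ∛916) : Q] = 6

Let L = Q(√287, ∛916). Since Q(√287) ⊂ L and [Q(√287):Q] = 2, the tower law gives 2 | [L:Q]. Likewise Q(∛916) ⊂ L with [Q(∛916):Q] = 3 (because 916 is not a perfect cube), so 3 | [L:Q]. As gcd(2,3) = 1, [L:Q] is divisible by 6. Conversely L is generated over Q by √287 and ∛916, so [L:Q] ≤ 2·3 = 6. Therefore [Q(√287, ∛916) : Q] = 6.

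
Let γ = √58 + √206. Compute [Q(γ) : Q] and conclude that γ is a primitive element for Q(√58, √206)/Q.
[Q(γ) : Q] = 4 (equivalently, Q(γ) = Q(√58, √206))

Obviously Q(γ) ⊆ Q(√58, √206), and [Q(√58, √206):Q] = 4 (since 58, 206 are distinct squarefree integers > 1 with 11948 not a perfect square). To show equality we compute the minimal polynomial of γ. From γ = √58 + √206: γ^2 = 58 + 2√(11948) + 206 = 264 + 2√(11948), so γ^2 - 264 = 2√(11948); squaring, (γ^2 - 264)^2 = 4·11948, i.e. γ^4 - 528γ^2 + 69696 - 47792 = 0, i.e. γ^4 - 528γ^2 + 21904 = 0. So γ is a root of x^4 - 528x^2 + 21904. This polynomial is irreducible over Q: it has no rational root (each ±√58 ± √206 is irrational), and any factorization into two quadratics over Q would force √(11948) ∈ Q (pairing opposite roots) or √58, √206 ∈ Q (other pairings), all impossible. Hence [Q(γ):Q] = 4 = [Q(√58, √206):Q], so Q(γ) = Q(√58, √206).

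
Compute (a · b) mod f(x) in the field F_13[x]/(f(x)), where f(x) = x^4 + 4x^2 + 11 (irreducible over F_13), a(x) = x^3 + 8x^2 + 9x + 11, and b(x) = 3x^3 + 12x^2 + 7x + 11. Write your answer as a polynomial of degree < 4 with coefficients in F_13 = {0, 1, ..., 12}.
a · b ≡ 12x^3 + 12x^2 + x + 6 (mod f(x))

Multiply in F_13[x]: a(x)·b(x) = (x^3 + 8x^2 + 9x + 11)·(3x^3 + 12x^2 + 7x + 11) = 3x^6 + 10x^5 + 10x^2 + 7x + 4. This has degree ≥ 4, so divide by f(x) over F_13: 3x^6 + 10x^5 + 10x^2 + 7x + 4 = (3x^2 + 10x + 1)·(x^4 + 4x^2 + 11) + (12x^3 + 12x^2 + x + 6). Hence a·b ≡ 12x^3 + 12x^2 + x + 6 (mod f). (F_13[x]/(f) is a field with 13^4 = 28561 elements since f is irreducible of degree 4.)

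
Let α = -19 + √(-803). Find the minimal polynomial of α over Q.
m_α(x) = x^2 + 38x + 1164

From α + 19 = √(-803), squaring gives (α + 19)^2 = -803, i.e. α^2 + 38α + 361 = -803, so α^2 + 38α + 1164 = 0. The discriminant of x^2 + 38x + 1164 is (38)^2 - 4·(1164) = 1444 - 4656 = -3212, and 4·(-803) is not a perfect square in Q since -803 is squarefree and ≠ 1. Hence x^2 + 38x + 1164 is irreducible over Q and is the minimal polynomial of α.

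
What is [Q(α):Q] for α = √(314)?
[Q(α):Q] = 2

[Q(α):Q] equals the degree of the minimal polynomial of α. Here α^2 = 314 and x^2 - 314 is irreducible (d = 314 is squarefree, ≠ 1, hence not a square), so deg(m_α) = 2. Thus [Q(α):Q] = 2.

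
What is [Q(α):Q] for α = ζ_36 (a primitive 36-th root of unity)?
[Q(α):Q] = 12

The minimal polynomial of ζ_36 over Q is the 36-th cyclotomic polynomial Φ_36(x), which is irreducible over Q and has degree φ(36) = 12. Hence [Q(α):Q] = φ(36) = 12.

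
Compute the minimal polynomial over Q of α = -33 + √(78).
m_α(x) = x^2 + 66x + 1011

From α + 33 = √(78), squaring gives (α + 33)^2 = 78, i.e. α^2 + 66α + 1089 = 78, so α^2 + 66α + 1011 = 0. The discriminant of x^2 + 66x + 1011 is (66)^2 - 4·(1011) = 4356 - 4044 = 312, and 4·(78) is not a perfect square in Q since 78 is squarefree and ≠ 1. Hence x^2 + 66x + 1011 is irreducible over Q and is the minimal polynomial of α.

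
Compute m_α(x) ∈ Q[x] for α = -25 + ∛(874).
m_α(x) = x^3 + 75x^2 + 1875x + 14751

Set β = α + 25 = ∛(874), so β^3 = 874. Then (α + 25)^3 - 874 = 0, i.e. α is a root of g(x) = (x + 25)^3 - 874 = x^3 + 75x^2 + 1875x + 14751. Since g(x) = h(x + 25) where h(x) = x^3 - 874, and h is irreducible over Q (because 874 is not a perfect cube, so h has no rational root, and a monic cubic with no rational root is irreducible), g is also irreducible (irreducibility is preserved under the substitution x → x + 25). Hence m_α(x) = x^3 + 75x^2 + 1875x + 14751.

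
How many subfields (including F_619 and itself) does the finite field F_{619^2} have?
F_{619^2} has 2 subfields

The subfields of F_{p^n} are exactly the fields F_{p^d} for d | n (each is the fixed field of the unique index-d subgroup of Gal(F_{p^n}/F_p) ≅ Z/nZ). The divisors of n = 2 are {1, 2}, giving 2 subfields: F_{619^1}, F_{619^2}.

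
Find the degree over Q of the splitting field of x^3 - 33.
[K : Q] = 6

The roots of x^3 - 33 are ∛33, ω∛33, ω^2∛33 where ω = e^(2πi/3) is a primitive cube root of unity, so K = Q(∛33, ω). Now [Q(∛33):Q] = 3 (since 33 is not a perfect cube, x^3 - 33 is irreducible) and [Q(ω):Q] = 2. Both 2 and 3 divide [K:Q], and [K:Q] ≤ 3·2 = 6, so [K:Q] = 6. (Equivalently: Q(∛33) ⊂ R but ω ∉ R, so [K : Q(∛33)] = 2.)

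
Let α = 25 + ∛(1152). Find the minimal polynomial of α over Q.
m_α(x) = x^3 - 75x^2 + 1875x - 16777

Set β = α - 25 = ∛(1152), so β^3 = 1152. Then (α - 25)^3 - 1152 = 0, i.e. α is a root of g(x) = (x - 25)^3 - 1152 = x^3 - 75x^2 + 1875x - 16777. Since g(x) = h(x - 25) where h(x) = x^3 - 1152, and h is irreducible over Q (because 1152 is not a perfect cube, so h has no rational root, and a monic cubic with no rational root is irreducible), g is also irreducible (irreducibility is preserved under the substitution x → x - 25). Hence m_α(x) = x^3 - 75x^2 + 1875x - 16777.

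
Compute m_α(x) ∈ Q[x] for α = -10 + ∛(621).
m_α(x) = x^3 + 30x^2 + 300x + 379

Set β = α + 10 = ∛(621), so β^3 = 621. Then (α + 10)^3 - 621 = 0, i.e. α is a root of g(x) = (x + 10)^3 - 621 = x^3 + 30x^2 + 300x + 379. Since g(x) = h(x + 10) where h(x) = x^3 - 621, and h is irreducible over Q (because 621 is not a perfect cube, so h has no rational root, and a monic cubic with no rational root is irreducible), g is also irreducible (irreducibility is preserved under the substitution x → x + 10). Hence m_α(x) = x^3 + 30x^2 + 300x + 379.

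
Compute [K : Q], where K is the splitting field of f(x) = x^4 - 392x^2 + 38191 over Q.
[K : Q] = 4

Solving the quadratic in x^2: x^2 = (392 ± √(392^2 - 4·38191))/2 = (392 ± √900)/2 = (392 ± 30)/2, giving x^2 = 181 or x^2 = 211. So f(x) = (x^2 - 181)(x^2 - 211) and the roots of f are ±√181, ±√211. Hence the splitting field is K = Q(√181, √211). Since 181 and 211 are distinct squarefree integers > 1, their product 38191 is not a perfect square, so √211 ∉ Q(√181). By the tower law [K:Q] = [Q(√181,√211):Q(√181)] · [Q(√181):Q] = 2 · 2 = 4.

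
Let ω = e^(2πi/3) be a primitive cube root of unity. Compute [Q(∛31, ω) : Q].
[Q(∛31, ω) : Q] = 6

[Q(∛31):Q] = 3 (min poly x^3 - 31, irreducible since 31 is not a perfect cube). [Q(ω):Q] = 2 (min poly x^2 + x + 1). Since Q(∛31) ⊂ R and ω ∉ R, we have ω ∉ Q(∛31), so x^2 + x + 1 remains irreducible over Q(∛31) and [Q(∛31, ω) : Q(∛31)] = 2. By the tower law, [Q(∛31, ω) : Q] = 3 · 2 = 6. (In fact Q(∛31, ω) is the splitting field of x^3 - 31 over Q.)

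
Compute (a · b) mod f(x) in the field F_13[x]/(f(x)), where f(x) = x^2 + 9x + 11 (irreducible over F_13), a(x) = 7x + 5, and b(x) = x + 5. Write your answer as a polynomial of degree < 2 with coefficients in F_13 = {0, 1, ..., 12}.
a · b ≡ 3x (mod f(x))

Multiply in F_13[x]: a(x)·b(x) = (7x + 5)·(x + 5) = 7x^2 + x + 12. This has degree ≥ 2, so divide by f(x) over F_13: 7x^2 + x + 12 = (7)·(x^2 + 9x + 11) + (3x). Hence a·b ≡ 3x (mod f). (F_13[x]/(f) is a field with 13^2 = 169 elements since f is irreducible of degree 2.)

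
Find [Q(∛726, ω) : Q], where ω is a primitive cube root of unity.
[Q(∛726, ω) : Q] = 6

[Q(∛726):Q] = 3 (min poly x^3 - 726, irreducible since 726 is not a perfect cube). [Q(ω):Q] = 2 (min poly x^2 + x + 1). Since Q(∛726) ⊂ R and ω ∉ R, we have ω ∉ Q(∛726), so x^2 + x + 1 remains irreducible over Q(∛726) and [Q(∛726, ω) : Q(∛726)] = 2. By the tower law, [Q(∛726, ω) : Q] = 3 · 2 = 6. (In fact Q(∛726, ω) is the splitting field of x^3 - 726 over Q.)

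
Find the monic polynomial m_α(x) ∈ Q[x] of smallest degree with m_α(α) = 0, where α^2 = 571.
m_α(x) = x^2 - 571

α satisfies α^2 - 571 = 0, so x^2 - 571 annihilates α. Since d = 571 is squarefree and ≠ 1, it is not a perfect square in Q, so x^2 - 571 has no rational root and is therefore irreducible over Q (a degree-2 polynomial over a field is irreducible iff it has no root). Hence m_α(x) = x^2 - 571.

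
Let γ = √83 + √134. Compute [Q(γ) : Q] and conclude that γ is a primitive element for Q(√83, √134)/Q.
[Q(γ) : Q] = 4 (equivalently, Q(γ) = Q(√83, √134))

Obviously Q(γ) ⊆ Q(√83, √134), and [Q(√83, √134):Q] = 4 (since 83, 134 are distinct squarefree integers > 1 with 11122 not a perfect square). To show equality we compute the minimal polynomial of γ. From γ = √83 + √134: γ^2 = 83 + 2√(11122) + 134 = 217 + 2√(11122), so γ^2 - 217 = 2√(11122); squaring, (γ^2 - 217)^2 = 4·11122, i.e. γ^4 - 434γ^2 + 47089 - 44488 = 0, i.e. γ^4 - 434γ^2 + 2601 = 0. So γ is a root of x^4 - 434x^2 + 2601. This polynomial is irreducible over Q: it has no rational root (each ±√83 ± √134 is irrational), and any factorization into two quadratics over Q would force √(11122) ∈ Q (pairing opposite roots) or √83, √134 ∈ Q (other pairings), all impossible. Hence [Q(γ):Q] = 4 = [Q(√83, √134):Q], so Q(γ) = Q(√83, √134).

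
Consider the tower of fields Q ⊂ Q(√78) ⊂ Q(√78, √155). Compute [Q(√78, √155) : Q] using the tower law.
[Q(√78, √155) : Q] = 4

[Q(√78):Q] = 2 (min poly x^2 - 78, irreducible since 78 is squarefree > 1). For the top step, suppose √155 ∈ Q(√78), say √155 = c + d√78 with c, d ∈ Q. Squaring: 155 = c^2 + 78d^2 + 2cd√78. Since √78 ∉ Q this forces 2cd = 0. If d = 0 then √155 = c ∈ Q, contradicting 155 squarefree > 1. If c = 0 then 155 = 78d^2, so 78·155 = (78d)^2 is a perfect square in Q — but 78·155 = 12090 is not a perfect square (since 78 and 155 are distinct squarefree integers). Contradiction. Hence √155 ∉ Q(√78), so x^2 - 155 stays irreducible over Q(√78) and [Q(√78, √155) : Q(√78)] = 2. By the tower law, [Q(√78, √155) : Q] = 2 · 2 = 4.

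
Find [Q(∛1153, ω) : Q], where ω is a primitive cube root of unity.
[Q(∛1153, ω) : Q] = 6

[Q(∛1153):Q] = 3 (min poly x^3 - 1153, irreducible since 1153 is not a perfect cube). [Q(ω):Q] = 2 (min poly x^2 + x + 1). Since Q(∛1153) ⊂ R and ω ∉ R, we have ω ∉ Q(∛1153), so x^2 + x + 1 remains irreducible over Q(∛1153) and [Q(∛1153, ω) : Q(∛1153)] = 2. By the tower law, [Q(∛1153, ω) : Q] = 3 · 2 = 6. (In fact Q(∛1153, ω) is the splitting field of x^3 - 1153 over Q.)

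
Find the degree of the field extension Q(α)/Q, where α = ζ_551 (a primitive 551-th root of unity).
[Q(α):Q] = 504

The minimal polynomial of ζ_551 over Q is the 551-th cyclotomic polynomial Φ_551(x), which is irreducible over Q and has degree φ(551) = 504. Hence [Q(α):Q] = φ(551) = 504.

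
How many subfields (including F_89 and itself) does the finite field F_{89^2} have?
F_{89^2} has 2 subfields

The subfields of F_{p^n} are exactly the fields F_{p^d} for d | n (each is the fixed field of the unique index-d subgroup of Gal(F_{p^n}/F_p) ≅ Z/nZ). The divisors of n = 2 are {1, 2}, giving 2 subfields: F_{89^1}, F_{89^2}.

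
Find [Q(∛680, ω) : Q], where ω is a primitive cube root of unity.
[Q(∛680, ω) : Q] = 6

[Q(∛680):Q] = 3 (min poly x^3 - 680, irreducible since 680 is not a perfect cube). [Q(ω):Q] = 2 (min poly x^2 + x + 1). Since Q(∛680) ⊂ R and ω ∉ R, we have ω ∉ Q(∛680), so x^2 + x + 1 remains irreducible over Q(∛680) and [Q(∛680, ω) : Q(∛680)] = 2. By the tower law, [Q(∛680, ω) : Q] = 3 · 2 = 6. (In fact Q(∛680, ω) is the splitting field of x^3 - 680 over Q.)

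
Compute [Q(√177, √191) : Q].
[Q(√177, √191) : Q] = 4

[Q(√177):Q] = 2 (min poly x^2 - 177, irreducible since 177 is squarefree > 1). For the top step, suppose √191 ∈ Q(√177), say √191 = c + d√177 with c, d ∈ Q. Squaring: 191 = c^2 + 177d^2 + 2cd√177. Since √177 ∉ Q this forces 2cd = 0. If d = 0 then √191 = c ∈ Q, contradicting 191 squarefree > 1. If c = 0 then 191 = 177d^2, so 177·191 = (177d)^2 is a perfect square in Q — but 177·191 = 33807 is not a perfect square (since 177 and 191 are distinct squarefree integers). Contradiction. Hence √191 ∉ Q(√177), so x^2 - 191 stays irreducible over Q(√177) and [Q(√177, √191) : Q(√177)] = 2. By the tower law, [Q(√177, √191) : Q] = 2 · 2 = 4.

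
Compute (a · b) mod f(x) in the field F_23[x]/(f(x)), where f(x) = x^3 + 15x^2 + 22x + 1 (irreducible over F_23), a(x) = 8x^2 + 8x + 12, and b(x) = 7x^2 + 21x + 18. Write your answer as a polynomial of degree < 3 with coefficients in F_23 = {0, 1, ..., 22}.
a · b ≡ 9x^2 + 4 (mod f(x))

Multiply in F_23[x]: a(x)·b(x) = (8x^2 + 8x + 12)·(7x^2 + 21x + 18) = 10x^4 + 17x^3 + 5x^2 + 5x + 9. This has degree ≥ 3, so divide by f(x) over F_23: 10x^4 + 17x^3 + 5x^2 + 5x + 9 = (10x + 5)·(x^3 + 15x^2 + 22x + 1) + (9x^2 + 4). Hence a·b ≡ 9x^2 + 4 (mod f). (F_23[x]/(f) is a field with 23^3 = 12167 elements since f is irreducible of degree 3.)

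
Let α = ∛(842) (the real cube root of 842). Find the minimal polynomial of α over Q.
m_α(x) = x^3 - 842

α satisfies α^3 = 842, so x^3 - 842 annihilates α. By the rational root test, a rational root p/q (in lowest terms) of x^3 - 842 would satisfy p^3 = 842 q^3, forcing q = 1 and p^3 = 842; but 842 is not a perfect cube, contradiction. A monic cubic over Q with no rational root is irreducible (any nontrivial factorization would include a linear factor). Hence x^3 - 842 is the minimal polynomial of α, and in particular [Q(α):Q] = 3.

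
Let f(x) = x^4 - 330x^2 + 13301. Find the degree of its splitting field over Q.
[K : Q] = 4

Solving the quadratic in x^2: x^2 = (330 ± √(330^2 - 4·13301))/2 = (330 ± √55696)/2 = (330 ± 236)/2, giving x^2 = 283 or x^2 = 47. So f(x) = (x^2 - 283)(x^2 - 47) and the roots of f are ±√283, ±√47. Hence the splitting field is K = Q(√283, √47). Since 283 and 47 are distinct squarefree integers > 1, their product 13301 is not a perfect square, so √47 ∉ Q(√283). By the tower law [K:Q] = [Q(√283,√47):Q(√283)] · [Q(√283):Q] = 2 · 2 = 4.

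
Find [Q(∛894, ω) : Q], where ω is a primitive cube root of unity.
[Q(∛894, ω) : Q] = 6

[Q(∛894):Q] = 3 (min poly x^3 - 894, irreducible since 894 is not a perfect cube). [Q(ω):Q] = 2 (min poly x^2 + x + 1). Since Q(∛894) ⊂ R and ω ∉ R, we have ω ∉ Q(∛894), so x^2 + x + 1 remains irreducible over Q(∛894) and [Q(∛894, ω) : Q(∛894)] = 2. By the tower law, [Q(∛894, ω) : Q] = 3 · 2 = 6. (In fact Q(∛894, ω) is the splitting field of x^3 - 894 over Q.)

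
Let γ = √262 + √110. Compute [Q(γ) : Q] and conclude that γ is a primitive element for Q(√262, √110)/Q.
[Q(γ) : Q] = 4 (equivalently, Q(γ) = Q(√262, √110))

Obviously Q(γ) ⊆ Q(√262, √110), and [Q(√262, √110):Q] = 4 (since 262, 110 are distinct squarefree integers > 1 with 28820 not a perfect square). To show equality we compute the minimal polynomial of γ. From γ = √262 + √110: γ^2 = 262 + 2√(28820) + 110 = 372 + 2√(28820), so γ^2 - 372 = 2√(28820); squaring, (γ^2 - 372)^2 = 4·28820, i.e. γ^4 - 744γ^2 + 138384 - 115280 = 0, i.e. γ^4 - 744γ^2 + 23104 = 0. So γ is a root of x^4 - 744x^2 + 23104. This polynomial is irreducible over Q: it has no rational root (each ±√262 ± √110 is irrational), and any factorization into two quadratics over Q would force √(28820) ∈ Q (pairing opposite roots) or √262, √110 ∈ Q (other pairings), all impossible. Hence [Q(γ):Q] = 4 = [Q(√262, √110):Q], so Q(γ) = Q(√262, √110).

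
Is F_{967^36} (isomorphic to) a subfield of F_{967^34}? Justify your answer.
No: F_{967^36} is not a subfield of F_{967^34}

F_{p^m} embeds in F_{p^n} iff m | n. Here 36 ∤ 34 (since 34 = 0·36 + 34 with remainder 34 ≠ 0), so F_{967^36} is not a subfield of F_{967^34}. Equivalently: if it were, the tower law would give 36 = [F_{967^36}:F_967] dividing [F_{967^34}:F_967] = 34, contradiction.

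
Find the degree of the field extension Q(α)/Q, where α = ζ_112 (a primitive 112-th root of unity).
[Q(α):Q] = 48

The minimal polynomial of ζ_112 over Q is the 112-th cyclotomic polynomial Φ_112(x), which is irreducible over Q and has degree φ(112) = 48. Hence [Q(α):Q] = φ(112) = 48.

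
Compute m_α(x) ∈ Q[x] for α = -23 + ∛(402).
m_α(x) = x^3 + 69x^2 + 1587x + 11765

Set β = α + 23 = ∛(402), so β^3 = 402. Then (α + 23)^3 - 402 = 0, i.e. α is a root of g(x) = (x + 23)^3 - 402 = x^3 + 69x^2 + 1587x + 11765. Since g(x) = h(x + 23) where h(x) = x^3 - 402, and h is irreducible over Q (because 402 is not a perfect cube, so h has no rational root, and a monic cubic with no rational root is irreducible), g is also irreducible (irreducibility is preserved under the substitution x → x + 23). Hence m_α(x) = x^3 + 69x^2 + 1587x + 11765.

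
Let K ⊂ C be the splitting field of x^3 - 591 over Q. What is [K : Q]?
[K : Q] = 6

The roots of x^3 - 591 are ∛591, ω∛591, ω^2∛591 where ω = e^(2πi/3) is a primitive cube root of unity, so K = Q(∛591, ω). Now [Q(∛591):Q] = 3 (since 591 is not a perfect cube, x^3 - 591 is irreducible) and [Q(ω):Q] = 2. Both 2 and 3 divide [K:Q], and [K:Q] ≤ 3·2 = 6, so [K:Q] = 6. (Equivalently: Q(∛591) ⊂ R but ω ∉ R, so [K : Q(∛591)] = 2.)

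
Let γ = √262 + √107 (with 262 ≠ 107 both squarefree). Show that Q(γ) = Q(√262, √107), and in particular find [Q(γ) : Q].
[Q(γ) : Q] = 4 (equivalently, Q(γ) = Q(√262, √107))

Obviously Q(γ) ⊆ Q(√262, √107), and [Q(√262, √107):Q] = 4 (since 262, 107 are distinct squarefree integers > 1 with 28034 not a perfect square). To show equality we compute the minimal polynomial of γ. From γ = √262 + √107: γ^2 = 262 + 2√(28034) + 107 = 369 + 2√(28034), so γ^2 - 369 = 2√(28034); squaring, (γ^2 - 369)^2 = 4·28034, i.e. γ^4 - 738γ^2 + 136161 - 112136 = 0, i.e. γ^4 - 738γ^2 + 24025 = 0. So γ is a root of x^4 - 738x^2 + 24025. This polynomial is irreducible over Q: it has no rational root (each ±√262 ± √107 is irrational), and any factorization into two quadratics over Q would force √(28034) ∈ Q (pairing opposite roots) or √262, √107 ∈ Q (other pairings), all impossible. Hence [Q(γ):Q] = 4 = [Q(√262, √107):Q], so Q(γ) = Q(√262, √107).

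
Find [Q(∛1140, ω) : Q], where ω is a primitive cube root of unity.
[Q(∛1140, ω) : Q] = 6

[Q(∛1140):Q] = 3 (min poly x^3 - 1140, irreducible since 1140 is not a perfect cube). [Q(ω):Q] = 2 (min poly x^2 + x + 1). Since Q(∛1140) ⊂ R and ω ∉ R, we have ω ∉ Q(∛1140), so x^2 + x + 1 remains irreducible over Q(∛1140) and [Q(∛1140, ω) : Q(∛1140)] = 2. By the tower law, [Q(∛1140, ω) : Q] = 3 · 2 = 6. (In fact Q(∛1140, ω) is the splitting field of x^3 - 1140 over Q.)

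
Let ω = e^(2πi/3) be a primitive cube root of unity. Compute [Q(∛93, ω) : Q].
[Q(∛93, ω) : Q] = 6

[Q(∛93):Q] = 3 (min poly x^3 - 93, irreducible since 93 is not a perfect cube). [Q(ω):Q] = 2 (min poly x^2 + x + 1). Since Q(∛93) ⊂ R and ω ∉ R, we have ω ∉ Q(∛93), so x^2 + x + 1 remains irreducible over Q(∛93) and [Q(∛93, ω) : Q(∛93)] = 2. By the tower law, [Q(∛93, ω) : Q] = 3 · 2 = 6. (In fact Q(∛93, ω) is the splitting field of x^3 - 93 over Q.)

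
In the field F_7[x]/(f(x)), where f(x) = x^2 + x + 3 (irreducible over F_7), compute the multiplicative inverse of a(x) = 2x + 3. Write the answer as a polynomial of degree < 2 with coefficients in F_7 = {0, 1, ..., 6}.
a(x)^(-1) ≡ 5x + 1 (mod f(x))

Since f is irreducible over F_7, F_7[x]/(f) is a field and a(x) ≠ 0 has an inverse. Apply the extended Euclidean algorithm to f(x) and a(x) in F_7[x]: f(x) = (4x + 5)·a(x) + (2). The last nonzero remainder is the constant 2 = gcd(f, a) in F_7. Back-substituting through the division chain expresses 2 = s(x)·a(x) + t(x)·f(x) with s(x) ≡ 3x + 2 (mod f), so (3x + 2)·a(x) ≡ 2 (mod f). Multiplying by 2^(-1) ≡ 4 in F_7 gives a(x)^(-1) ≡ 4·(3x + 2) ≡ 5x + 1 (mod f). Check: (2x + 3)·(5x + 1) = 3x^2 + 3x + 3 ≡ 1 (mod x^2 + x + 3).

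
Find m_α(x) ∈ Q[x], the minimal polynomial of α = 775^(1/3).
m_α(x) = x^3 - 775

α satisfies α^3 = 775, so x^3 - 775 annihilates α. By the rational root test, a rational root p/q (in lowest terms) of x^3 - 775 would satisfy p^3 = 775 q^3, forcing q = 1 and p^3 = 775; but 775 is not a perfect cube, contradiction. A monic cubic over Q with no rational root is irreducible (any nontrivial factorization would include a linear factor). Hence x^3 - 775 is the minimal polynomial of α, and in particular [Q(α):Q] = 3.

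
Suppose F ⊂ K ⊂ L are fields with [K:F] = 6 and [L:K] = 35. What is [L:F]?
[L:F] = 210

The tower law says that for any tower of field extensions F ⊂ K ⊂ L with finite degrees, [L:F] = [L:K] · [K:F]. Here this gives [L:F] = 35 · 6 = 210.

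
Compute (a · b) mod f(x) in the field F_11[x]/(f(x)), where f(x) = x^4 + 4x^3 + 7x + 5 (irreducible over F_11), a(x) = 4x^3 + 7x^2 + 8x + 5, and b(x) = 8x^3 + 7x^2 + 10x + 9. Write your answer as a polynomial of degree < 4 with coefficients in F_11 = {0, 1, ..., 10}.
a · b ≡ 4x^3 + 7x^2 + 8x + 6 (mod f(x))

Multiply in F_11[x]: a(x)·b(x) = (4x^3 + 7x^2 + 8x + 5)·(8x^3 + 7x^2 + 10x + 9) = 10x^6 + 7x^5 + 10x^4 + 4x^3 + 2x^2 + x + 1. This has degree ≥ 4, so divide by f(x) over F_11: 10x^6 + 7x^5 + 10x^4 + 4x^3 + 2x^2 + x + 1 = (10x^2 + 10)·(x^4 + 4x^3 + 7x + 5) + (4x^3 + 7x^2 + 8x + 6). Hence a·b ≡ 4x^3 + 7x^2 + 8x + 6 (mod f). (F_11[x]/(f) is a field with 11^4 = 14641 elements since f is irreducible of degree 4.)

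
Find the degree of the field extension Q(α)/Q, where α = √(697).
[Q(α):Q] = 2

[Q(α):Q] equals the degree of the minimal polynomial of α. Here α^2 = 697 and x^2 - 697 is irreducible (d = 697 is squarefree, ≠ 1, hence not a square), so deg(m_α) = 2. Thus [Q(α):Q] = 2.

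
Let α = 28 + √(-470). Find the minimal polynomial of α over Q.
m_α(x) = x^2 - 56x + 1254

From α - 28 = √(-470), squaring gives (α - 28)^2 = -470, i.e. α^2 - 56α + 784 = -470, so α^2 - 56α + 1254 = 0. The discriminant of x^2 - 56x + 1254 is (-56)^2 - 4·(1254) = 3136 - 5016 = -1880, and 4·(-470) is not a perfect square in Q since -470 is squarefree and ≠ 1. Hence x^2 - 56x + 1254 is irreducible over Q and is the minimal polynomial of α.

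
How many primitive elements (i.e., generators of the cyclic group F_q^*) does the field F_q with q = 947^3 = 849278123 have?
There are φ(849278122) = 321330240 primitive elements

F_q^* is cyclic of order q - 1 = 849278122. A cyclic group of order m has exactly φ(m) generators. Here m = 849278122 = 2 · 7 · 11 · 43 · 277 · 463, so the number of primitive elements is φ(849278122) = 321330240.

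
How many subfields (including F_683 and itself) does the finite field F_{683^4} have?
F_{683^4} has 3 subfields

The subfields of F_{p^n} are exactly the fields F_{p^d} for d | n (each is the fixed field of the unique index-d subgroup of Gal(F_{p^n}/F_p) ≅ Z/nZ). The divisors of n = 4 are {1, 2, 4}, giving 3 subfields: F_{683^1}, F_{683^2}, F_{683^4}.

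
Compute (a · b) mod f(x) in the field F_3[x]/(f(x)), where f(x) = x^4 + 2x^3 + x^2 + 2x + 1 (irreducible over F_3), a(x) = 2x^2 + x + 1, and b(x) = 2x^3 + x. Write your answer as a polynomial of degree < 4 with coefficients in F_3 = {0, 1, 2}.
a · b ≡ 2x^2 (mod f(x))

Multiply in F_3[x]: a(x)·b(x) = (2x^2 + x + 1)·(2x^3 + x) = x^5 + 2x^4 + x^3 + x^2 + x. This has degree ≥ 4, so divide by f(x) over F_3: x^5 + 2x^4 + x^3 + x^2 + x = (x)·(x^4 + 2x^3 + x^2 + 2x + 1) + (2x^2). Hence a·b ≡ 2x^2 (mod f). (F_3[x]/(f) is a field with 3^4 = 81 elements since f is irreducible of degree 4.)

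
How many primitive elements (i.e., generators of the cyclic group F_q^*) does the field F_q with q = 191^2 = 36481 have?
There are φ(36480) = 9216 primitive elements

F_q^* is cyclic of order q - 1 = 36480. A cyclic group of order m has exactly φ(m) generators. Here m = 36480 = 2^7 · 3 · 5 · 19, so the number of primitive elements is φ(36480) = 9216.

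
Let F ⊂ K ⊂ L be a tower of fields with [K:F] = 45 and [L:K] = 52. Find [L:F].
[L:F] = 2340

The tower law says that for any tower of field extensions F ⊂ K ⊂ L with finite degrees, [L:F] = [L:K] · [K:F]. Here this gives [L:F] = 52 · 45 = 2340.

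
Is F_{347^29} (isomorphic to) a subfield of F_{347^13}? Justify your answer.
No: F_{347^29} is not a subfield of F_{347^13}

F_{p^m} embeds in F_{p^n} iff m | n. Here 29 ∤ 13 (since 13 = 0·29 + 13 with remainder 13 ≠ 0), so F_{347^29} is not a subfield of F_{347^13}. Equivalently: if it were, the tower law would give 29 = [F_{347^29}:F_347] dividing [F_{347^13}:F_347] = 13, contradiction.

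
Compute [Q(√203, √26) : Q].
[Q(√203, √26) : Q] = 4

[Q(√203):Q] = 2 (min poly x^2 - 203, irreducible since 203 is squarefree > 1). For the top step, suppose √26 ∈ Q(√203), say √26 = c + d√203 with c, d ∈ Q. Squaring: 26 = c^2 + 203d^2 + 2cd√203. Since √203 ∉ Q this forces 2cd = 0. If d = 0 then √26 = c ∈ Q, contradicting 26 squarefree > 1. If c = 0 then 26 = 203d^2, so 203·26 = (203d)^2 is a perfect square in Q — but 203·26 = 5278 is not a perfect square (since 203 and 26 are distinct squarefree integers). Contradiction. Hence √26 ∉ Q(√203), so x^2 - 26 stays irreducible over Q(√203) and [Q(√203, √26) : Q(√203)] = 2. By the tower law, [Q(√203, √26) : Q] = 2 · 2 = 4.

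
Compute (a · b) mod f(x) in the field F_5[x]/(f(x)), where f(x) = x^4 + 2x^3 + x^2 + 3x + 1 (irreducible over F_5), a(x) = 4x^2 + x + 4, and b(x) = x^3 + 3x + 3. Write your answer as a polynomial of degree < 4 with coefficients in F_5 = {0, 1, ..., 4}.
a · b ≡ x^3 + 2x + 4 (mod f(x))

Multiply in F_5[x]: a(x)·b(x) = (4x^2 + x + 4)·(x^3 + 3x + 3) = 4x^5 + x^4 + x^3 + 2. This has degree ≥ 4, so divide by f(x) over F_5: 4x^5 + x^4 + x^3 + 2 = (4x + 3)·(x^4 + 2x^3 + x^2 + 3x + 1) + (x^3 + 2x + 4). Hence a·b ≡ x^3 + 2x + 4 (mod f). (F_5[x]/(f) is a field with 5^4 = 625 elements since f is irreducible of degree 4.)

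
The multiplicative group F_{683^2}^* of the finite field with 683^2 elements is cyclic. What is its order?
|F_{683^2}^*| = 466488

F_{683^2} has 683^2 = 466489 elements; its multiplicative group consists of all nonzero elements, so |F_{683^2}^*| = 466489 - 1 = 466488. (It is cyclic since any finite subgroup of the multiplicative group of a field is cyclic.)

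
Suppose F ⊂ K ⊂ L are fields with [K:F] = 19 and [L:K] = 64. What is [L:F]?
[L:F] = 1216

The tower law says that for any tower of field extensions F ⊂ K ⊂ L with finite degrees, [L:F] = [L:K] · [K:F]. Here this gives [L:F] = 64 · 19 = 1216.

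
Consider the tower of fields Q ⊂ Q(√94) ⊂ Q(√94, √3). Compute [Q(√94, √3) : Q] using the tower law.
[Q(√94, √3) : Q] = 4

[Q(√94):Q] = 2 (min poly x^2 - 94, irreducible since 94 is squarefree > 1). For the top step, suppose √3 ∈ Q(√94), say √3 = c + d√94 with c, d ∈ Q. Squaring: 3 = c^2 + 94d^2 + 2cd√94. Since √94 ∉ Q this forces 2cd = 0. If d = 0 then √3 = c ∈ Q, contradicting 3 squarefree > 1. If c = 0 then 3 = 94d^2, so 94·3 = (94d)^2 is a perfect square in Q — but 94·3 = 282 is not a perfect square (since 94 and 3 are distinct squarefree integers). Contradiction. Hence √3 ∉ Q(√94), so x^2 - 3 stays irreducible over Q(√94) and [Q(√94, √3) : Q(√94)] = 2. By the tower law, [Q(√94, √3) : Q] = 2 · 2 = 4.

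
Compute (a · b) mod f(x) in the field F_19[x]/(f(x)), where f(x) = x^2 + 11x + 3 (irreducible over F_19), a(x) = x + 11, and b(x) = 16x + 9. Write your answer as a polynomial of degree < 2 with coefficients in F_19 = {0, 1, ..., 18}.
a · b ≡ 9x + 13 (mod f(x))

Multiply in F_19[x]: a(x)·b(x) = (x + 11)·(16x + 9) = 16x^2 + 14x + 4. This has degree ≥ 2, so divide by f(x) over F_19: 16x^2 + 14x + 4 = (16)·(x^2 + 11x + 3) + (9x + 13). Hence a·b ≡ 9x + 13 (mod f). (F_19[x]/(f) is a field with 19^2 = 361 elements since f is irreducible of degree 2.)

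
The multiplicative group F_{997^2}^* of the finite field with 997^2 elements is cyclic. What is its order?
|F_{997^2}^*| = 994008

F_{997^2} has 997^2 = 994009 elements; its multiplicative group consists of all nonzero elements, so |F_{997^2}^*| = 994009 - 1 = 994008. (It is cyclic since any finite subgroup of the multiplicative group of a field is cyclic.)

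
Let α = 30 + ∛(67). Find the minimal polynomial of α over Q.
m_α(x) = x^3 - 90x^2 + 2700x - 27067

Set β = α - 30 = ∛(67), so β^3 = 67. Then (α - 30)^3 - 67 = 0, i.e. α is a root of g(x) = (x - 30)^3 - 67 = x^3 - 90x^2 + 2700x - 27067. Since g(x) = h(x - 30) where h(x) = x^3 - 67, and h is irreducible over Q (because 67 is not a perfect cube, so h has no rational root, and a monic cubic with no rational root is irreducible), g is also irreducible (irreducibility is preserved under the substitution x → x - 30). Hence m_α(x) = x^3 - 90x^2 + 2700x - 27067.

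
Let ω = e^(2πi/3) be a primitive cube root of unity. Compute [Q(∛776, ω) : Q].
[Q(∛776, ω) : Q] = 6

[Q(∛776):Q] = 3 (min poly x^3 - 776, irreducible since 776 is not a perfect cube). [Q(ω):Q] = 2 (min poly x^2 + x + 1). Since Q(∛776) ⊂ R and ω ∉ R, we have ω ∉ Q(∛776), so x^2 + x + 1 remains irreducible over Q(∛776) and [Q(∛776, ω) : Q(∛776)] = 2. By the tower law, [Q(∛776, ω) : Q] = 3 · 2 = 6. (In fact Q(∛776, ω) is the splitting field of x^3 - 776 over Q.)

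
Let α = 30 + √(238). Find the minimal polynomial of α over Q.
m_α(x) = x^2 - 60x + 662

From α - 30 = √(238), squaring gives (α - 30)^2 = 238, i.e. α^2 - 60α + 900 = 238, so α^2 - 60α + 662 = 0. The discriminant of x^2 - 60x + 662 is (-60)^2 - 4·(662) = 3600 - 2648 = 952, and 4·(238) is not a perfect square in Q since 238 is squarefree and ≠ 1. Hence x^2 - 60x + 662 is irreducible over Q and is the minimal polynomial of α.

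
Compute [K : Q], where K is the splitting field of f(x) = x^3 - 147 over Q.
[K : Q] = 6

The roots of x^3 - 147 are ∛147, ω∛147, ω^2∛147 where ω = e^(2πi/3) is a primitive cube root of unity, so K = Q(∛147, ω). Now [Q(∛147):Q] = 3 (since 147 is not a perfect cube, x^3 - 147 is irreducible) and [Q(ω):Q] = 2. Both 2 and 3 divide [K:Q], and [K:Q] ≤ 3·2 = 6, so [K:Q] = 6. (Equivalently: Q(∛147) ⊂ R but ω ∉ R, so [K : Q(∛147)] = 2.)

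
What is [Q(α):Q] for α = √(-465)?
[Q(α):Q] = 2

[Q(α):Q] equals the degree of the minimal polynomial of α. Here α^2 = -465 and x^2 + 465 is irreducible (d = -465 is squarefree, ≠ 1, hence not a square), so deg(m_α) = 2. Thus [Q(α):Q] = 2.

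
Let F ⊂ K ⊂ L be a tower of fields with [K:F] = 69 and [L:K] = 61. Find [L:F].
[L:F] = 4209

The tower law says that for any tower of field extensions F ⊂ K ⊂ L with finite degrees, [L:F] = [L:K] · [K:F]. Here this gives [L:F] = 61 · 69 = 4209.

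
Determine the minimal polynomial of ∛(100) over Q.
m_α(x) = x^3 - 100

α satisfies α^3 = 100, so x^3 - 100 annihilates α. By the rational root test, a rational root p/q (in lowest terms) of x^3 - 100 would satisfy p^3 = 100 q^3, forcing q = 1 and p^3 = 100; but 100 is not a perfect cube, contradiction. A monic cubic over Q with no rational root is irreducible (any nontrivial factorization would include a linear factor). Hence x^3 - 100 is the minimal polynomial of α, and in particular [Q(α):Q] = 3.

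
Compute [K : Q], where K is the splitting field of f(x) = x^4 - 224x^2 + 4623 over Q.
[K : Q] = 4

Solving the quadratic in x^2: x^2 = (224 ± √(224^2 - 4·4623))/2 = (224 ± √31684)/2 = (224 ± 178)/2, giving x^2 = 23 or x^2 = 201. So f(x) = (x^2 - 23)(x^2 - 201) and the roots of f are ±√23, ±√201. Hence the splitting field is K = Q(√23, √201). Since 23 and 201 are distinct squarefree integers > 1, their product 4623 is not a perfect square, so √201 ∉ Q(√23). By the tower law [K:Q] = [Q(√23,√201):Q(√23)] · [Q(√23):Q] = 2 · 2 = 4.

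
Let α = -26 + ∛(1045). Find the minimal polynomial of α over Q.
m_α(x) = x^3 + 78x^2 + 2028x + 16531

Set β = α + 26 = ∛(1045), so β^3 = 1045. Then (α + 26)^3 - 1045 = 0, i.e. α is a root of g(x) = (x + 26)^3 - 1045 = x^3 + 78x^2 + 2028x + 16531. Since g(x) = h(x + 26) where h(x) = x^3 - 1045, and h is irreducible over Q (because 1045 is not a perfect cube, so h has no rational root, and a monic cubic with no rational root is irreducible), g is also irreducible (irreducibility is preserved under the substitution x → x + 26). Hence m_α(x) = x^3 + 78x^2 + 2028x + 16531.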